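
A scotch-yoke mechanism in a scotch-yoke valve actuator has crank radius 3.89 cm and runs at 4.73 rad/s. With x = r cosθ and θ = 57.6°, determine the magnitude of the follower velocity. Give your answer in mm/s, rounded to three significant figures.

155

ω = 4.73 rad/s
x = r cosθ ⇒ ẋ = −rω sinθ.
|v| = rω|sinθ| = 0.0389·4.73·|sin 57.6°| = 0.15535 m/s = 155.35 mm/s.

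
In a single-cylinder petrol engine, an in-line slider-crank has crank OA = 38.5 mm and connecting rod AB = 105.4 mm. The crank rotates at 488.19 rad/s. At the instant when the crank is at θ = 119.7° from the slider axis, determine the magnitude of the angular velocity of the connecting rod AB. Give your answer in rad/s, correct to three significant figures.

93.2

ω = 488.2 rad/s
The rod makes angle φ with the slider axis where L sinφ = r sinθ; differentiating, L cosφ·φ̇ = r ω cosθ.
L cosφ = √(L² − r² sin²θ) = 0.099954 m.
|ω_rod| = r ω |cosθ| / √(L² − r² sin²θ) = 0.0385·488.2·0.49546/0.099954 = 93.166 rad/s.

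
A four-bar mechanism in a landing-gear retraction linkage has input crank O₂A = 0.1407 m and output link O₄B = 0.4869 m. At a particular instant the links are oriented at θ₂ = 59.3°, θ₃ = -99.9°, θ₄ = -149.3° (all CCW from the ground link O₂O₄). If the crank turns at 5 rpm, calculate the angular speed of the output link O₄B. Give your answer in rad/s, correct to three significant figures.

0.0708

ω₂ = 0.5236 rad/s (from 5 rpm).
Differentiating the loop-closure r₂e^{iθ₂}+r₃e^{iθ₃}=r₁+r₄e^{iθ₄} gives r₂ω₂e^{iθ₂}+r₃ω₃e^{iθ₃}=r₄ω₄e^{iθ₄}.
Eliminating the other unknown: ω₄ = r₂ω₂ sin(θ₂−θ₃) / [r₄ sin(θ₄−θ₃)].
Numerator sine = +0.35511; denominator sine = -0.75927.
Result = 0.1407·0.5236·(+0.35511) / (0.4869·(-0.75927)) = -0.070764 rad/s; magnitude 0.070764 rad/s.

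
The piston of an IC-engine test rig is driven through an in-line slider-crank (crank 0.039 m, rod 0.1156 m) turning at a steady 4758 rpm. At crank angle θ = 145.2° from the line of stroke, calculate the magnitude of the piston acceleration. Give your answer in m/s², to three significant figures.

ω = 2π·4758/60 = 498.3 rad/s
x(θ) = r cosθ + √(L² − r² sin²θ); with ω constant, a = ω²·d²x/dθ².
d²x/dθ² = −r cosθ − r²(cos2θ)/√u − r⁴ sin²2θ/(4u^{3/2}),  u = L² − r² sin²θ = 0.0128679 m².
Substituting r = 0.039 m, L = 0.1156 m, θ = 145.2°: d²x/dθ² = +0.027003 m.
a = ω²·d²x/dθ² = (498.3)²·(+0.027003) = +6703.7 m/s²;  |a| = 6703.7 m/s².

6700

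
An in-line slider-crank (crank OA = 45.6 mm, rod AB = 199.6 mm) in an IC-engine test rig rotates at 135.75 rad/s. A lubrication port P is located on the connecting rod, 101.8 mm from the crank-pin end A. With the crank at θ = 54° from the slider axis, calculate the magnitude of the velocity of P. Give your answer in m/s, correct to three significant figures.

ω = 135.8 rad/s.  Crank-pin speed |V_A| = rω = 6.1902 m/s, perpendicular to OA.
Rod angle: sinφ = −(r/L) sinθ ⇒ φ = -10.651°; ω_rod = −rω cosθ/√(L²−r²sin²θ) = -18.549 rad/s.
V_P = V_A + ω_rod × AP, with AP = 0.1018 m along the rod.
Components: V_Px = −rω sinθ − a·ω_rod·sinφ = -5.357 m/s;  V_Py = rω cosθ + a·ω_rod·cosφ = +1.7828 m/s.
|V_P| = √(V_Px² + V_Py²) = 5.6458 m/s.

5.65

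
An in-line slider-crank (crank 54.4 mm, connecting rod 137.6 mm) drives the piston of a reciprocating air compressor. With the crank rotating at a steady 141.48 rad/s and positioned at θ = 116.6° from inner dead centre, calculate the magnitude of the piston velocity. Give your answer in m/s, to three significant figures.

5.58

ω = 141.5 rad/s
For an in-line slider-crank, x = r cosθ + √(L² − r² sin²θ), so v = −rω sinθ·[1 + r cosθ/√(L² − r² sin²θ)].
With r = 0.0544 m, L = 0.1376 m, θ = 116.6°: √(L² − r² sin²θ) = 0.12872 m.
v = −0.0544·141.5·0.89415·[1 + 0.0544·-0.44776/0.12872] = -5.5795 m/s.
|v| = 5.5795 m/s.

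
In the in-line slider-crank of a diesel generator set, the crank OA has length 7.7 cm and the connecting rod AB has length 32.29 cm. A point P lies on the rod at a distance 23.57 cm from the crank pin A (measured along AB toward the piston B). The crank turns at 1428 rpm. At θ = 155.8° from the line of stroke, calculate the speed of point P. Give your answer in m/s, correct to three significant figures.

4.88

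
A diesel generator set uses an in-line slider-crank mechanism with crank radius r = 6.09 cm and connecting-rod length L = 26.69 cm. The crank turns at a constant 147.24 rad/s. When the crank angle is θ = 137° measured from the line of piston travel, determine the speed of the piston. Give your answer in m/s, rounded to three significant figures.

ω = 147.2 rad/s
For an in-line slider-crank, x = r cosθ + √(L² − r² sin²θ), so v = −rω sinθ·[1 + r cosθ/√(L² − r² sin²θ)].
With r = 0.0609 m, L = 0.2669 m, θ = 137°: √(L² − r² sin²θ) = 0.26365 m.
v = −0.0609·147.2·0.68200·[1 + 0.0609·-0.73135/0.26365] = -5.0823 m/s.
|v| = 5.0823 m/s.

5.08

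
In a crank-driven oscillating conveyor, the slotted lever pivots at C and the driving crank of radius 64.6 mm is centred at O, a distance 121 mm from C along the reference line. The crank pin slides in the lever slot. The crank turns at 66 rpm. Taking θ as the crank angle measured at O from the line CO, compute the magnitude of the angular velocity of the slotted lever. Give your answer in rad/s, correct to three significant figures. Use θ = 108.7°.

0.835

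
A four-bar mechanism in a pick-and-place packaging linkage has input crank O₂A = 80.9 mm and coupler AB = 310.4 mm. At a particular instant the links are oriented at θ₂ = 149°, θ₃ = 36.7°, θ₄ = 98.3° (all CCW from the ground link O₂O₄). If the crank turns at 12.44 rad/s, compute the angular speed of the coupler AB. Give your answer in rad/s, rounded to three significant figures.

ω₂ = 12.44 rad/s
Differentiating the loop-closure r₂e^{iθ₂}+r₃e^{iθ₃}=r₁+r₄e^{iθ₄} gives r₂ω₂e^{iθ₂}+r₃ω₃e^{iθ₃}=r₄ω₄e^{iθ₄}.
Eliminating the other unknown: ω₃ = r₂ω₂ sin(θ₄−θ₂) / [r₃ sin(θ₃−θ₄)].
Numerator sine = -0.77384; denominator sine = -0.87965.
Result = 0.0809·12.44·(-0.77384) / (0.3104·(-0.87965)) = +2.8523 rad/s; magnitude 2.8523 rad/s.

2.85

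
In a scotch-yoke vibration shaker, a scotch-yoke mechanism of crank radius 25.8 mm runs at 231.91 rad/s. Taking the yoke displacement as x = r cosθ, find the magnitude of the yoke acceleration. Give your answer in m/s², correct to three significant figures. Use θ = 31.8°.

ω = 231.9 rad/s
x = r cosθ ⇒ ẍ = −rω² cosθ (ω constant).
|a| = rω²|cosθ| = 0.0258·(231.9)²·|cos 31.8°| = 1179.3 m/s².

1180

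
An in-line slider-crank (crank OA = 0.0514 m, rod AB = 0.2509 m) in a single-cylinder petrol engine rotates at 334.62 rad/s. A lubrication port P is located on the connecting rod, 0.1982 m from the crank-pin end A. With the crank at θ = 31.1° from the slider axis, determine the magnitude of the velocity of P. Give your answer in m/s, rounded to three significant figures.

10.6

ω = 334.6 rad/s.  Crank-pin speed |V_A| = rω = 17.199 m/s, perpendicular to OA.
Rod angle: sinφ = −(r/L) sinθ ⇒ φ = -6.074°; ω_rod = −rω cosθ/√(L²−r²sin²θ) = -59.029 rad/s.
V_P = V_A + ω_rod × AP, with AP = 0.1982 m along the rod.
Components: V_Px = −rω sinθ − a·ω_rod·sinφ = -10.122 m/s;  V_Py = rω cosθ + a·ω_rod·cosφ = +3.0934 m/s.
|V_P| = √(V_Px² + V_Py²) = 10.584 m/s.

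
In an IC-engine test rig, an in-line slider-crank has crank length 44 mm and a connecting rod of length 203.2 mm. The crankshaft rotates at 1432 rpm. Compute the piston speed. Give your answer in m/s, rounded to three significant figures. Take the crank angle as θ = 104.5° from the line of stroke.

ω = 2π·1432/60 = 150 rad/s
For an in-line slider-crank, x = r cosθ + √(L² − r² sin²θ), so v = −rω sinθ·[1 + r cosθ/√(L² − r² sin²θ)].
With r = 0.044 m, L = 0.2032 m, θ = 104.5°: √(L² − r² sin²θ) = 0.19868 m.
v = −0.044·150·0.96815·[1 + 0.044·-0.25038/0.19868] = -6.0338 m/s.
|v| = 6.0338 m/s.

6.03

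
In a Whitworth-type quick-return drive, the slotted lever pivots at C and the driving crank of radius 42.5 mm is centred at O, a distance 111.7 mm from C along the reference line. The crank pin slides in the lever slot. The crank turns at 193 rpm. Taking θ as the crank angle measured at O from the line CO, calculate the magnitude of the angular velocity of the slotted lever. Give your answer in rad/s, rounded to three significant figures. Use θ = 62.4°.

4.33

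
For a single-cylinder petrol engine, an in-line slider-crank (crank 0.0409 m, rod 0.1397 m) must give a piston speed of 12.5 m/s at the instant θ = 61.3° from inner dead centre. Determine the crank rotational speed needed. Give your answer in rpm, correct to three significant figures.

For an in-line slider-crank, |v_piston| = rω|sinθ|·[1 + r cosθ/√(L² − r² sin²θ)].
With r = 0.0409 m, L = 0.1397 m, θ = 61.3°: the bracketed kinematic factor |dx/dθ| = 0.041094 m.
ω = v/|dx/dθ| = 12.5/0.041094 = 304.18 rad/s.
N = 60ω/(2π) = 2904.7 rpm.

2900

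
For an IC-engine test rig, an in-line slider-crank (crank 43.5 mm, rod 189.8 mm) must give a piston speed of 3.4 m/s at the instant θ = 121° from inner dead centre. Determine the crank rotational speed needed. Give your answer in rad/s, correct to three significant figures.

For an in-line slider-crank, |v_piston| = rω|sinθ|·[1 + r cosθ/√(L² − r² sin²θ)].
With r = 0.0435 m, L = 0.1898 m, θ = 121°: the bracketed kinematic factor |dx/dθ| = 0.032798 m.
ω = v/|dx/dθ| = 3.4/0.032798 = 103.67 rad/s.

104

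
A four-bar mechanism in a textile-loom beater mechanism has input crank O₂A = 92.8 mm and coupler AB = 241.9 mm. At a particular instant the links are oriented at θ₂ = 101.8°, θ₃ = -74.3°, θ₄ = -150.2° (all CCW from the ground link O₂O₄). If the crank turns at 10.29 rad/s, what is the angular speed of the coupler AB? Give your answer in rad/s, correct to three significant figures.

ω₂ = 10.29 rad/s
Differentiating the loop-closure r₂e^{iθ₂}+r₃e^{iθ₃}=r₁+r₄e^{iθ₄} gives r₂ω₂e^{iθ₂}+r₃ω₃e^{iθ₃}=r₄ω₄e^{iθ₄}.
Eliminating the other unknown: ω₃ = r₂ω₂ sin(θ₄−θ₂) / [r₃ sin(θ₃−θ₄)].
Numerator sine = +0.95106; denominator sine = +0.96987.
Result = 0.0928·10.29·(+0.95106) / (0.2419·(+0.96987)) = +3.871 rad/s; magnitude 3.871 rad/s.

3.87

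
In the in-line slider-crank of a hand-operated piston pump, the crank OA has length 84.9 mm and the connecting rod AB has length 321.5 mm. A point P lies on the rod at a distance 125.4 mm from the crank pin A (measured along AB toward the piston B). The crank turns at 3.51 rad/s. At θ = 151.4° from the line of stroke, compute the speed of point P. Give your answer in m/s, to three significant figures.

0.206

ω = 3.51 rad/s.  Crank-pin speed |V_A| = rω = 0.298 m/s, perpendicular to OA.
Rod angle: sinφ = −(r/L) sinθ ⇒ φ = -7.262°; ω_rod = −rω cosθ/√(L²−r²sin²θ) = +0.82039 rad/s.
V_P = V_A + ω_rod × AP, with AP = 0.1254 m along the rod.
Components: V_Px = −rω sinθ − a·ω_rod·sinφ = -0.12965 m/s;  V_Py = rω cosθ + a·ω_rod·cosφ = -0.15959 m/s.
|V_P| = √(V_Px² + V_Py²) = 0.20561 m/s.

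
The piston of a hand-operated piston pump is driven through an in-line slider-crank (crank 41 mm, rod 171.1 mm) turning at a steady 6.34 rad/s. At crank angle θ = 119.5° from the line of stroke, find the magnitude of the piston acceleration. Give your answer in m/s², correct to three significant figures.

1.02

ω = 6.34 rad/s
x(θ) = r cosθ + √(L² − r² sin²θ); with ω constant, a = ω²·d²x/dθ².
d²x/dθ² = −r cosθ − r²(cos2θ)/√u − r⁴ sin²2θ/(4u^{3/2}),  u = L² − r² sin²θ = 0.0280018 m².
Substituting r = 0.041 m, L = 0.1711 m, θ = 119.5°: d²x/dθ² = +0.025252 m.
a = ω²·d²x/dθ² = (6.34)²·(+0.025252) = +1.015 m/s²;  |a| = 1.015 m/s².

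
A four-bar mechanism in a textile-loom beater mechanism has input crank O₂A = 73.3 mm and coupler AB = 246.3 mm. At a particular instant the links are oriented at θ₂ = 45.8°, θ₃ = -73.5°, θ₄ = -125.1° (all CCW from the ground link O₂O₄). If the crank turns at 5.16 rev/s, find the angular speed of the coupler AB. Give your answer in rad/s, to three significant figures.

1.95

ω₂ = 32.42 rad/s (from 5.16 rev/s).
Differentiating the loop-closure r₂e^{iθ₂}+r₃e^{iθ₃}=r₁+r₄e^{iθ₄} gives r₂ω₂e^{iθ₂}+r₃ω₃e^{iθ₃}=r₄ω₄e^{iθ₄}.
Eliminating the other unknown: ω₃ = r₂ω₂ sin(θ₄−θ₂) / [r₃ sin(θ₃−θ₄)].
Numerator sine = -0.15816; denominator sine = +0.78369.
Result = 0.0733·32.42·(-0.15816) / (0.2463·(+0.78369)) = -1.9472 rad/s; magnitude 1.9472 rad/s.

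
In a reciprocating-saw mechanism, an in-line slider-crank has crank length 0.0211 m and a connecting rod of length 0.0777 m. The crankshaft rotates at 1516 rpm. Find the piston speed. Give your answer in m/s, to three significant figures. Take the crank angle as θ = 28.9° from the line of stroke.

ω = 2π·1516/60 = 158.8 rad/s
For an in-line slider-crank, x = r cosθ + √(L² − r² sin²θ), so v = −rω sinθ·[1 + r cosθ/√(L² − r² sin²θ)].
With r = 0.0211 m, L = 0.0777 m, θ = 28.9°: √(L² − r² sin²θ) = 0.077028 m.
v = −0.0211·158.8·0.48328·[1 + 0.0211·0.87546/0.077028] = -2.0071 m/s.
|v| = 2.0071 m/s.

2.01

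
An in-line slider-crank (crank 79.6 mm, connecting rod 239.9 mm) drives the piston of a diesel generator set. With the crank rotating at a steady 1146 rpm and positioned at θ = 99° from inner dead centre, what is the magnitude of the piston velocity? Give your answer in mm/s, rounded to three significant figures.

ω = 2π·1146/60 = 120 rad/s
For an in-line slider-crank, x = r cosθ + √(L² − r² sin²θ), so v = −rω sinθ·[1 + r cosθ/√(L² − r² sin²θ)].
With r = 0.0796 m, L = 0.2399 m, θ = 99°: √(L² − r² sin²θ) = 0.22665 m.
v = −0.0796·120·0.98769·[1 + 0.0796·-0.15643/0.22665] = -8.9167 m/s.
|v| = 8.9167 m/s = 8916.7 mm/s.

8920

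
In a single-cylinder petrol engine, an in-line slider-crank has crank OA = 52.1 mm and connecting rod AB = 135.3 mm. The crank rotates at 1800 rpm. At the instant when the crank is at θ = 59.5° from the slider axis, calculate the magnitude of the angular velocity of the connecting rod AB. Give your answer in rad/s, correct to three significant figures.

ω = 188.5 rad/s (converted from 1800 rpm).
The rod makes angle φ with the slider axis where L sinφ = r sinθ; differentiating, L cosφ·φ̇ = r ω cosθ.
L cosφ = √(L² − r² sin²θ) = 0.12764 m.
|ω_rod| = r ω |cosθ| / √(L² − r² sin²θ) = 0.0521·188.5·0.50754/0.12764 = 39.051 rad/s.

39.1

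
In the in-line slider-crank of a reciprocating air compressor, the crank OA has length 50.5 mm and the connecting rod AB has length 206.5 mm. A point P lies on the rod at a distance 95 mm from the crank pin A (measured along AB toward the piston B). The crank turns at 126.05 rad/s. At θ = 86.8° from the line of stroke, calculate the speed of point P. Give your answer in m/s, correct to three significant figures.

ω = 126 rad/s.  Crank-pin speed |V_A| = rω = 6.3655 m/s, perpendicular to OA.
Rod angle: sinφ = −(r/L) sinθ ⇒ φ = -14.133°; ω_rod = −rω cosθ/√(L²−r²sin²θ) = -1.7745 rad/s.
V_P = V_A + ω_rod × AP, with AP = 0.095 m along the rod.
Components: V_Px = −rω sinθ − a·ω_rod·sinφ = -6.3968 m/s;  V_Py = rω cosθ + a·ω_rod·cosφ = +0.19186 m/s.
|V_P| = √(V_Px² + V_Py²) = 6.3996 m/s.

6.40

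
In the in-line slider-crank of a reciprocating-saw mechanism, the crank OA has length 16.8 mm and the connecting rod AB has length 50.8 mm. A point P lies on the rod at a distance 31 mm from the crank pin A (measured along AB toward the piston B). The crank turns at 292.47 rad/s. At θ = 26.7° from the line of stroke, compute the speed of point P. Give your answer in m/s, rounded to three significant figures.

ω = 292.5 rad/s.  Crank-pin speed |V_A| = rω = 4.9135 m/s, perpendicular to OA.
Rod angle: sinφ = −(r/L) sinθ ⇒ φ = -8.545°; ω_rod = −rω cosθ/√(L²−r²sin²θ) = -87.379 rad/s.
V_P = V_A + ω_rod × AP, with AP = 0.031 m along the rod.
Components: V_Px = −rω sinθ − a·ω_rod·sinφ = -2.6102 m/s;  V_Py = rω cosθ + a·ω_rod·cosφ = +1.7109 m/s.
|V_P| = √(V_Px² + V_Py²) = 3.121 m/s.

3.12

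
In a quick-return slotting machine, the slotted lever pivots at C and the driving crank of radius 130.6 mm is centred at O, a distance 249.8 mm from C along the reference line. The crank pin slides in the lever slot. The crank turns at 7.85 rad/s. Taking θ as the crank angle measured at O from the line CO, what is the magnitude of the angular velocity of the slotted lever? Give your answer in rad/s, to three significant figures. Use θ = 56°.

ω = 7.85 rad/s
Crank pin A relative to C: A = (d + r cosθ, r sinθ); lever angle φ = atan2(r sinθ, d + r cosθ).
Differentiating tanφ: φ̇ = rω(d cosθ + r)/(d² + r² + 2dr cosθ).
d² + r² + 2dr cosθ = |CA|² = 0.115942 m²;  d cosθ + r = +0.27029 m.
|ω_lever| = |0.1306·7.85·+0.27029| / 0.115942 = 2.39 rad/s.

2.39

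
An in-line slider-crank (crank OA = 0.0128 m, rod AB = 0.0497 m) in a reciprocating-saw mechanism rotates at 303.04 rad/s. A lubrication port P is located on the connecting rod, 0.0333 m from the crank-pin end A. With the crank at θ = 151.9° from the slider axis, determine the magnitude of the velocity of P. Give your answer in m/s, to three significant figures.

1.92

ω = 303 rad/s.  Crank-pin speed |V_A| = rω = 3.8789 m/s, perpendicular to OA.
Rod angle: sinφ = −(r/L) sinθ ⇒ φ = -6.968°; ω_rod = −rω cosθ/√(L²−r²sin²θ) = +69.359 rad/s.
V_P = V_A + ω_rod × AP, with AP = 0.0333 m along the rod.
Components: V_Px = −rω sinθ − a·ω_rod·sinφ = -1.5468 m/s;  V_Py = rω cosθ + a·ω_rod·cosφ = -1.1291 m/s.
|V_P| = √(V_Px² + V_Py²) = 1.9151 m/s.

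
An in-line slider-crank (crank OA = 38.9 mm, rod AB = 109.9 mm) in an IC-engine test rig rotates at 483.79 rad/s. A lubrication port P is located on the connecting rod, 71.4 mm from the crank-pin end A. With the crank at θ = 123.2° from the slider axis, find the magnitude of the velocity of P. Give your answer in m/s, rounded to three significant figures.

ω = 483.8 rad/s.  Crank-pin speed |V_A| = rω = 18.819 m/s, perpendicular to OA.
Rod angle: sinφ = −(r/L) sinθ ⇒ φ = -17.228°; ω_rod = −rω cosθ/√(L²−r²sin²θ) = +98.17 rad/s.
V_P = V_A + ω_rod × AP, with AP = 0.0714 m along the rod.
Components: V_Px = −rω sinθ − a·ω_rod·sinφ = -13.671 m/s;  V_Py = rω cosθ + a·ω_rod·cosφ = -3.61 m/s.
|V_P| = √(V_Px² + V_Py²) = 14.14 m/s.

14.1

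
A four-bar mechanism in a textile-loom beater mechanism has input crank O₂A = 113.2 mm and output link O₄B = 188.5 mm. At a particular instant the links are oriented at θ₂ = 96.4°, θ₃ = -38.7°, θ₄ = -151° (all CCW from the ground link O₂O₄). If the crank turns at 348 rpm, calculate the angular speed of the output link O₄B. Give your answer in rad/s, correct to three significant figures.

ω₂ = 36.44 rad/s (from 348 rpm).
Differentiating the loop-closure r₂e^{iθ₂}+r₃e^{iθ₃}=r₁+r₄e^{iθ₄} gives r₂ω₂e^{iθ₂}+r₃ω₃e^{iθ₃}=r₄ω₄e^{iθ₄}.
Eliminating the other unknown: ω₄ = r₂ω₂ sin(θ₂−θ₃) / [r₄ sin(θ₄−θ₃)].
Numerator sine = +0.70587; denominator sine = -0.92521.
Result = 0.1132·36.44·(+0.70587) / (0.1885·(-0.92521)) = -16.697 rad/s; magnitude 16.697 rad/s.

16.7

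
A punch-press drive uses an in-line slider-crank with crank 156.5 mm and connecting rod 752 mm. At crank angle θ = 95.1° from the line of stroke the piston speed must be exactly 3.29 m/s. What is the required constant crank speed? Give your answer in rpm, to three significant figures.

205

For an in-line slider-crank, |v_piston| = rω|sinθ|·[1 + r cosθ/√(L² − r² sin²θ)].
With r = 0.1565 m, L = 0.752 m, θ = 95.1°: the bracketed kinematic factor |dx/dθ| = 0.15293 m.
ω = v/|dx/dθ| = 3.29/0.15293 = 21.513 rad/s.
N = 60ω/(2π) = 205.43 rpm.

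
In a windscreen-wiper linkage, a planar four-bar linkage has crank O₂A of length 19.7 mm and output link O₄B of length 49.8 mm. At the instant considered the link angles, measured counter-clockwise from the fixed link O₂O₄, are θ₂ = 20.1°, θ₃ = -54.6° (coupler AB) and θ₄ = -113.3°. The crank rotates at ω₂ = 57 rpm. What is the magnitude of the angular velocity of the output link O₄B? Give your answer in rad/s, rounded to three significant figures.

2.67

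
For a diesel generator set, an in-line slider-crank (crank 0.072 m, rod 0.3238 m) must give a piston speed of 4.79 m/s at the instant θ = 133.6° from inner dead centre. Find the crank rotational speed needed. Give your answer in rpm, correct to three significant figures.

1040

For an in-line slider-crank, |v_piston| = rω|sinθ|·[1 + r cosθ/√(L² − r² sin²θ)].
With r = 0.072 m, L = 0.3238 m, θ = 133.6°: the bracketed kinematic factor |dx/dθ| = 0.044039 m.
ω = v/|dx/dθ| = 4.79/0.044039 = 108.77 rad/s.
N = 60ω/(2π) = 1038.6 rpm.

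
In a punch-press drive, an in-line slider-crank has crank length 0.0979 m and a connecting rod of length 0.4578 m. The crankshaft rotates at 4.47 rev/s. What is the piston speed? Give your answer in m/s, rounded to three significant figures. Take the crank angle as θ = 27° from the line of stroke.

ω = 2π·4.47 = 28.09 rad/s
For an in-line slider-crank, x = r cosθ + √(L² − r² sin²θ), so v = −rω sinθ·[1 + r cosθ/√(L² − r² sin²θ)].
With r = 0.0979 m, L = 0.4578 m, θ = 27°: √(L² − r² sin²θ) = 0.45564 m.
v = −0.0979·28.09·0.45399·[1 + 0.0979·0.89101/0.45564] = -1.4873 m/s.
|v| = 1.4873 m/s.

1.49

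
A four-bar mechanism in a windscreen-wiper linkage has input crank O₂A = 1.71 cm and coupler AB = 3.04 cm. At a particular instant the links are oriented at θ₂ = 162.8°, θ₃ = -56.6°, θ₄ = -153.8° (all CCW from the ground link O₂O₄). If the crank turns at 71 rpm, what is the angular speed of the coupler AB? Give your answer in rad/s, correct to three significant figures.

ω₂ = 7.435 rad/s (from 71 rpm).
Differentiating the loop-closure r₂e^{iθ₂}+r₃e^{iθ₃}=r₁+r₄e^{iθ₄} gives r₂ω₂e^{iθ₂}+r₃ω₃e^{iθ₃}=r₄ω₄e^{iθ₄}.
Eliminating the other unknown: ω₃ = r₂ω₂ sin(θ₄−θ₂) / [r₃ sin(θ₃−θ₄)].
Numerator sine = +0.68709; denominator sine = +0.99211.
Result = 0.0171·7.435·(+0.68709) / (0.0304·(+0.99211)) = +2.8964 rad/s; magnitude 2.8964 rad/s.

2.90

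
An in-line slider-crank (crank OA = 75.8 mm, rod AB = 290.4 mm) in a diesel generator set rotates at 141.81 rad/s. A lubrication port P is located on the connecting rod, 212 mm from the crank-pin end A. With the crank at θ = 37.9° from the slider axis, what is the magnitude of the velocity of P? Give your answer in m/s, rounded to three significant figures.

7.95

ω = 141.8 rad/s.  Crank-pin speed |V_A| = rω = 10.749 m/s, perpendicular to OA.
Rod angle: sinφ = −(r/L) sinθ ⇒ φ = -9.227°; ω_rod = −rω cosθ/√(L²−r²sin²θ) = -29.591 rad/s.
V_P = V_A + ω_rod × AP, with AP = 0.212 m along the rod.
Components: V_Px = −rω sinθ − a·ω_rod·sinφ = -7.6089 m/s;  V_Py = rω cosθ + a·ω_rod·cosφ = +2.2899 m/s.
|V_P| = √(V_Px² + V_Py²) = 7.946 m/s.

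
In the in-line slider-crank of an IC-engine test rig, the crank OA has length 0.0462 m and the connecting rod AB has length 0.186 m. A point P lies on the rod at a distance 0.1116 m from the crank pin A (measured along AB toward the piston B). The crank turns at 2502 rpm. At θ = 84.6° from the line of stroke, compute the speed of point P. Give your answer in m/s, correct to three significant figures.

12.2

ω = 262 rad/s.  Crank-pin speed |V_A| = rω = 12.105 m/s, perpendicular to OA.
Rod angle: sinφ = −(r/L) sinθ ⇒ φ = -14.317°; ω_rod = −rω cosθ/√(L²−r²sin²θ) = -6.3208 rad/s.
V_P = V_A + ω_rod × AP, with AP = 0.1116 m along the rod.
Components: V_Px = −rω sinθ − a·ω_rod·sinφ = -12.226 m/s;  V_Py = rω cosθ + a·ω_rod·cosφ = +0.45567 m/s.
|V_P| = √(V_Px² + V_Py²) = 12.234 m/s.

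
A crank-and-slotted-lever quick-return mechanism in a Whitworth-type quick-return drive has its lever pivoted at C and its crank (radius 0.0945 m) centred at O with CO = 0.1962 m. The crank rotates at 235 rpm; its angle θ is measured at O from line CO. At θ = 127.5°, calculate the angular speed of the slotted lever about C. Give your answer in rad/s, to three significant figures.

2.33

ω = 24.61 rad/s (from 235 rpm).
Crank pin A relative to C: A = (d + r cosθ, r sinθ); lever angle φ = atan2(r sinθ, d + r cosθ).
Differentiating tanφ: φ̇ = rω(d cosθ + r)/(d² + r² + 2dr cosθ).
d² + r² + 2dr cosθ = |CA|² = 0.0248507 m²;  d cosθ + r = -0.024939 m.
|ω_lever| = |0.0945·24.61·-0.024939| / 0.0248507 = 2.3338 rad/s.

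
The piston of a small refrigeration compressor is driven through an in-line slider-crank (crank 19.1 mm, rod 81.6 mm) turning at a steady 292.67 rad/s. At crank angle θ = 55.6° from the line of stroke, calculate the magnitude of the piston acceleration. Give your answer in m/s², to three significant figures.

788

ω = 292.7 rad/s
x(θ) = r cosθ + √(L² − r² sin²θ); with ω constant, a = ω²·d²x/dθ².
d²x/dθ² = −r cosθ − r²(cos2θ)/√u − r⁴ sin²2θ/(4u^{3/2}),  u = L² − r² sin²θ = 0.00641019 m².
Substituting r = 0.0191 m, L = 0.0816 m, θ = 55.6°: d²x/dθ² = -0.0091995 m.
a = ω²·d²x/dθ² = (292.7)²·(-0.0091995) = -787.99 m/s²;  |a| = 787.99 m/s².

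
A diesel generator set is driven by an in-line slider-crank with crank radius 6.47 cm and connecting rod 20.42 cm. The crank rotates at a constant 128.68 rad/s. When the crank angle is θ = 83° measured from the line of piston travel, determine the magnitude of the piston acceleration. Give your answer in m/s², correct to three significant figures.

216

ω = 128.7 rad/s
x(θ) = r cosθ + √(L² − r² sin²θ); with ω constant, a = ω²·d²x/dθ².
d²x/dθ² = −r cosθ − r²(cos2θ)/√u − r⁴ sin²2θ/(4u^{3/2}),  u = L² − r² sin²θ = 0.0375737 m².
Substituting r = 0.0647 m, L = 0.2042 m, θ = 83°: d²x/dθ² = +0.013034 m.
a = ω²·d²x/dθ² = (128.7)²·(+0.013034) = +215.82 m/s²;  |a| = 215.82 m/s².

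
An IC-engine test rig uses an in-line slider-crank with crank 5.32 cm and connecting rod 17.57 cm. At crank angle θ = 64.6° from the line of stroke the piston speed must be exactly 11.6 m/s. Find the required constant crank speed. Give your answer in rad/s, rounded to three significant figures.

For an in-line slider-crank, |v_piston| = rω|sinθ|·[1 + r cosθ/√(L² − r² sin²θ)].
With r = 0.0532 m, L = 0.1757 m, θ = 64.6°: the bracketed kinematic factor |dx/dθ| = 0.054546 m.
ω = v/|dx/dθ| = 11.6/0.054546 = 212.66 rad/s.

213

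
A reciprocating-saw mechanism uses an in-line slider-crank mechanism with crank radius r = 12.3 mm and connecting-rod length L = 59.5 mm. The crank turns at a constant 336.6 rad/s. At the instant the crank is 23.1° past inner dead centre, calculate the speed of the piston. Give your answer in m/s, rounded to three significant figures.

1.93

ω = 336.6 rad/s
For an in-line slider-crank, x = r cosθ + √(L² − r² sin²θ), so v = −rω sinθ·[1 + r cosθ/√(L² − r² sin²θ)].
With r = 0.0123 m, L = 0.0595 m, θ = 23.1°: √(L² − r² sin²θ) = 0.059304 m.
v = −0.0123·336.6·0.39234·[1 + 0.0123·0.91982/0.059304] = -1.9342 m/s.
|v| = 1.9342 m/s.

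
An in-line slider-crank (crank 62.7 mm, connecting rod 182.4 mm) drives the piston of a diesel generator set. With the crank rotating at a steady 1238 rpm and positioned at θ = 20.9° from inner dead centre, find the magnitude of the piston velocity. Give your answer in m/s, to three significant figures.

3.84

ω = 2π·1238/60 = 129.6 rad/s
For an in-line slider-crank, x = r cosθ + √(L² − r² sin²θ), so v = −rω sinθ·[1 + r cosθ/√(L² − r² sin²θ)].
With r = 0.0627 m, L = 0.1824 m, θ = 20.9°: √(L² − r² sin²θ) = 0.18102 m.
v = −0.0627·129.6·0.35674·[1 + 0.0627·0.93420/0.18102] = -3.8381 m/s.
|v| = 3.8381 m/s.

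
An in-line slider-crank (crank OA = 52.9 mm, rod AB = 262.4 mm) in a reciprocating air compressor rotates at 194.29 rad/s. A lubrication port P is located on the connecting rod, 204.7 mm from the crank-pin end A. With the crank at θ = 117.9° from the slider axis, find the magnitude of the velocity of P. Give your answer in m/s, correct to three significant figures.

ω = 194.3 rad/s.  Crank-pin speed |V_A| = rω = 10.278 m/s, perpendicular to OA.
Rod angle: sinφ = −(r/L) sinθ ⇒ φ = -10.263°; ω_rod = −rω cosθ/√(L²−r²sin²θ) = +18.626 rad/s.
V_P = V_A + ω_rod × AP, with AP = 0.2047 m along the rod.
Components: V_Px = −rω sinθ − a·ω_rod·sinφ = -8.404 m/s;  V_Py = rω cosθ + a·ω_rod·cosφ = -1.0575 m/s.
|V_P| = √(V_Px² + V_Py²) = 8.4702 m/s.

8.47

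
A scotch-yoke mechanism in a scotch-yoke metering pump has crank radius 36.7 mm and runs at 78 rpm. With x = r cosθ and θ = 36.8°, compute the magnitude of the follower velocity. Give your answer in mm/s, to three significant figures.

180

ω = 8.168 rad/s (from 78 rpm).
x = r cosθ ⇒ ẋ = −rω sinθ.
|v| = rω|sinθ| = 0.0367·8.168·|sin 36.8°| = 0.17957 m/s = 179.57 mm/s.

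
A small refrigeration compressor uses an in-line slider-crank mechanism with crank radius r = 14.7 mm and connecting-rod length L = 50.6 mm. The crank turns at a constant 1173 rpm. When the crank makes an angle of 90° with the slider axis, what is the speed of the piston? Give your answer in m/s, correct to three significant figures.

ω = 2π·1173/60 = 122.8 rad/s
For an in-line slider-crank, x = r cosθ + √(L² − r² sin²θ), so v = −rω sinθ·[1 + r cosθ/√(L² − r² sin²θ)].
With r = 0.0147 m, L = 0.0506 m, θ = 90°: √(L² − r² sin²θ) = 0.048418 m.
v = −0.0147·122.8·1.00000·[1 + 0.0147·0.00000/0.048418] = -1.8057 m/s.
|v| = 1.8057 m/s.

1.81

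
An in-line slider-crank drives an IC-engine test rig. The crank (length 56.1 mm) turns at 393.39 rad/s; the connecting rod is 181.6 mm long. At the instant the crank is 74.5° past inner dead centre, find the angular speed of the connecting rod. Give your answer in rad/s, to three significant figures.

34.0

ω = 393.4 rad/s
The rod makes angle φ with the slider axis where L sinφ = r sinθ; differentiating, L cosφ·φ̇ = r ω cosθ.
L cosφ = √(L² − r² sin²θ) = 0.17337 m.
|ω_rod| = r ω |cosθ| / √(L² − r² sin²θ) = 0.0561·393.4·0.26724/0.17337 = 34.019 rad/s.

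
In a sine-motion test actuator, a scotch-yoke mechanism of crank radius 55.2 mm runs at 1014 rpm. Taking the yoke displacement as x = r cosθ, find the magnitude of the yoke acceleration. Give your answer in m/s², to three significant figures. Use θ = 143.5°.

ω = 106.2 rad/s (from 1014 rpm).
x = r cosθ ⇒ ẍ = −rω² cosθ (ω constant).
|a| = rω²|cosθ| = 0.0552·(106.2)²·|cos 143.5°| = 500.32 m/s².

500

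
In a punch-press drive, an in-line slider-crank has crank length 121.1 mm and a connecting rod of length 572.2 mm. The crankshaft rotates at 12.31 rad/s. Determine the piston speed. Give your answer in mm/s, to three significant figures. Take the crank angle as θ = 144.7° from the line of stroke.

712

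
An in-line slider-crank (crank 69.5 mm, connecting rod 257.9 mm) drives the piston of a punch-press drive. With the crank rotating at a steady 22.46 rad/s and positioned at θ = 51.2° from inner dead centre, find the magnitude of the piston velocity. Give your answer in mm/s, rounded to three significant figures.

1430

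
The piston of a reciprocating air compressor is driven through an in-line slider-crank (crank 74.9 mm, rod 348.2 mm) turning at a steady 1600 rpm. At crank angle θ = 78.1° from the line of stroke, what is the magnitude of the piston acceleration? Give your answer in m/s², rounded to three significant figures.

ω = 2π·1600/60 = 167.6 rad/s
x(θ) = r cosθ + √(L² − r² sin²θ); with ω constant, a = ω²·d²x/dθ².
d²x/dθ² = −r cosθ − r²(cos2θ)/√u − r⁴ sin²2θ/(4u^{3/2}),  u = L² − r² sin²θ = 0.115872 m².
Substituting r = 0.0749 m, L = 0.3482 m, θ = 78.1°: d²x/dθ² = -0.00039803 m.
a = ω²·d²x/dθ² = (167.6)²·(-0.00039803) = -11.174 m/s²;  |a| = 11.174 m/s².

11.2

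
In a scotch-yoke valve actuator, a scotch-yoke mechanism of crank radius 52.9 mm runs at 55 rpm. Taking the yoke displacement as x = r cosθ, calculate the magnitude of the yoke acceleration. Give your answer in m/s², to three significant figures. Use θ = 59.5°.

ω = 5.76 rad/s (from 55 rpm).
x = r cosθ ⇒ ẍ = −rω² cosθ (ω constant).
|a| = rω²|cosθ| = 0.0529·(5.76)²·|cos 59.5°| = 0.89065 m/s².

0.891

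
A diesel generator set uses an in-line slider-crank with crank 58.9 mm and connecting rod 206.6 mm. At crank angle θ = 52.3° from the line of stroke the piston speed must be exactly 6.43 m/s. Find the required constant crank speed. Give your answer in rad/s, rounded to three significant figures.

For an in-line slider-crank, |v_piston| = rω|sinθ|·[1 + r cosθ/√(L² − r² sin²θ)].
With r = 0.0589 m, L = 0.2066 m, θ = 52.3°: the bracketed kinematic factor |dx/dθ| = 0.054943 m.
ω = v/|dx/dθ| = 6.43/0.054943 = 117.03 rad/s.

117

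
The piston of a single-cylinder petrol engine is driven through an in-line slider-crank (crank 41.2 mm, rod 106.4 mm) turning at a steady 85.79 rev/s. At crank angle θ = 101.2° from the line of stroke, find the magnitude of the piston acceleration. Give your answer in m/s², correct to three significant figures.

6930

ω = 2π·85.8 = 539 rad/s
x(θ) = r cosθ + √(L² − r² sin²θ); with ω constant, a = ω²·d²x/dθ².
d²x/dθ² = −r cosθ − r²(cos2θ)/√u − r⁴ sin²2θ/(4u^{3/2}),  u = L² − r² sin²θ = 0.00968756 m².
Substituting r = 0.0412 m, L = 0.1064 m, θ = 101.2°: d²x/dθ² = +0.023837 m.
a = ω²·d²x/dθ² = (539)²·(+0.023837) = +6926.2 m/s²;  |a| = 6926.2 m/s².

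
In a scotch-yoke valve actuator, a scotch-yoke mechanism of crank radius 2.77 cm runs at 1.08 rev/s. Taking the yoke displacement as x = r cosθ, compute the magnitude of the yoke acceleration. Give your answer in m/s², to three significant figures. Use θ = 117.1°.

ω = 6.786 rad/s (from 1.08 rev/s).
x = r cosθ ⇒ ẍ = −rω² cosθ (ω constant).
|a| = rω²|cosθ| = 0.0277·(6.786)²·|cos 117.1°| = 0.58106 m/s².

0.581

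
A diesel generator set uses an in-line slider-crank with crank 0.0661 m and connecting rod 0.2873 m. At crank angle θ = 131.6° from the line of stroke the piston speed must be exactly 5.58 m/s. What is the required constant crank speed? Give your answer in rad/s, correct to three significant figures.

134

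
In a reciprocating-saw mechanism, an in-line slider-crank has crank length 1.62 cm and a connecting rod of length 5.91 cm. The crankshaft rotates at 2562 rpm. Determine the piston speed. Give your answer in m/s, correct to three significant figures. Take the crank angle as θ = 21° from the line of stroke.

1.96

ω = 2π·2562/60 = 268.3 rad/s
For an in-line slider-crank, x = r cosθ + √(L² − r² sin²θ), so v = −rω sinθ·[1 + r cosθ/√(L² − r² sin²θ)].
With r = 0.0162 m, L = 0.0591 m, θ = 21°: √(L² − r² sin²θ) = 0.058814 m.
v = −0.0162·268.3·0.35837·[1 + 0.0162·0.93358/0.058814] = -1.9581 m/s.
|v| = 1.9581 m/s.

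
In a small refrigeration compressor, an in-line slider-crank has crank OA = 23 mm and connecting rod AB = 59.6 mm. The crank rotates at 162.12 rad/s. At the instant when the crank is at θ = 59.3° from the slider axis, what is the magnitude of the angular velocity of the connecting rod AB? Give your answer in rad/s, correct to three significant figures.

33.9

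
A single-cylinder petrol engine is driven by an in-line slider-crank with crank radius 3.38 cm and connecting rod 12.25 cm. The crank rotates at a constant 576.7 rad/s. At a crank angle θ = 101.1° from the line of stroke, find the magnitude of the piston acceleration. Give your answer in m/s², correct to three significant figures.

5140

ω = 576.7 rad/s
x(θ) = r cosθ + √(L² − r² sin²θ); with ω constant, a = ω²·d²x/dθ².
d²x/dθ² = −r cosθ − r²(cos2θ)/√u − r⁴ sin²2θ/(4u^{3/2}),  u = L² − r² sin²θ = 0.0139062 m².
Substituting r = 0.0338 m, L = 0.1225 m, θ = 101.1°: d²x/dθ² = +0.015449 m.
a = ω²·d²x/dθ² = (576.7)²·(+0.015449) = +5137.9 m/s²;  |a| = 5137.9 m/s².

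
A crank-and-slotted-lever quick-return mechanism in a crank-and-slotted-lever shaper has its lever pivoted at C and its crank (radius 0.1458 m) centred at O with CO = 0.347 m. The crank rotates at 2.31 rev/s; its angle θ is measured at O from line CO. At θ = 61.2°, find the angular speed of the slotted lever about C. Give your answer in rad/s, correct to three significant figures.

3.48

ω = 14.51 rad/s (from 2.31 rev/s).
Crank pin A relative to C: A = (d + r cosθ, r sinθ); lever angle φ = atan2(r sinθ, d + r cosθ).
Differentiating tanφ: φ̇ = rω(d cosθ + r)/(d² + r² + 2dr cosθ).
d² + r² + 2dr cosθ = |CA|² = 0.190413 m²;  d cosθ + r = +0.31297 m.
|ω_lever| = |0.1458·14.51·+0.31297| / 0.190413 = 3.4782 rad/s.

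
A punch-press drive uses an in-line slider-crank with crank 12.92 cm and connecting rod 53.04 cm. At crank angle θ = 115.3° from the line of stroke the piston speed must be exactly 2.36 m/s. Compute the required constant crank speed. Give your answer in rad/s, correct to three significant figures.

22.6

For an in-line slider-crank, |v_piston| = rω|sinθ|·[1 + r cosθ/√(L² − r² sin²θ)].
With r = 0.1292 m, L = 0.5304 m, θ = 115.3°: the bracketed kinematic factor |dx/dθ| = 0.10434 m.
ω = v/|dx/dθ| = 2.36/0.10434 = 22.618 rad/s.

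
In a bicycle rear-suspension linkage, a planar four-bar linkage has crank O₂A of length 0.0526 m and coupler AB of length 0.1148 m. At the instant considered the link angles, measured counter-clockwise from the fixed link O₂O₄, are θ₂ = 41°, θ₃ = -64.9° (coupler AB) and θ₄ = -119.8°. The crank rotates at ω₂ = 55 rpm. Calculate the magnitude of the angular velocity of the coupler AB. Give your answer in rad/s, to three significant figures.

1.06

ω₂ = 5.76 rad/s (from 55 rpm).
Differentiating the loop-closure r₂e^{iθ₂}+r₃e^{iθ₃}=r₁+r₄e^{iθ₄} gives r₂ω₂e^{iθ₂}+r₃ω₃e^{iθ₃}=r₄ω₄e^{iθ₄}.
Eliminating the other unknown: ω₃ = r₂ω₂ sin(θ₄−θ₂) / [r₃ sin(θ₃−θ₄)].
Numerator sine = -0.32887; denominator sine = +0.81815.
Result = 0.0526·5.76·(-0.32887) / (0.1148·(+0.81815)) = -1.0608 rad/s; magnitude 1.0608 rad/s.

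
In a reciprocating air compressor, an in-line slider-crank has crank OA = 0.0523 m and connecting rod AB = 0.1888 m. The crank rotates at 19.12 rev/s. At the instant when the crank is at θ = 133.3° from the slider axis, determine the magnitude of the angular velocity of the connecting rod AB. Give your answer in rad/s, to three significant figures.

23.3

ω = 120.1 rad/s (converted from 19.12 rev/s).
The rod makes angle φ with the slider axis where L sinφ = r sinθ; differentiating, L cosφ·φ̇ = r ω cosθ.
L cosφ = √(L² − r² sin²θ) = 0.18492 m.
|ω_rod| = r ω |cosθ| / √(L² − r² sin²θ) = 0.0523·120.1·0.68582/0.18492 = 23.302 rad/s.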